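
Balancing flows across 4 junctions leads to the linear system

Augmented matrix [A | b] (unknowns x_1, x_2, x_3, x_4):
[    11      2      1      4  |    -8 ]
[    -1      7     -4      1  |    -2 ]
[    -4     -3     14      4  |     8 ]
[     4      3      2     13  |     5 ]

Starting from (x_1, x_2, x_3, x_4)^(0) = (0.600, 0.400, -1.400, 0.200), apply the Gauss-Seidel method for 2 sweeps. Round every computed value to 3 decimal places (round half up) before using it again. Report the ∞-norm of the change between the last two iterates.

Iteration 1:
  x_1 = (-8 - (2)·0.400 - (1)·-1.400 - (4)·0.200) / (11) = -0.745
  x_2 = (-2 - (-1)·-0.745 - (-4)·-1.400 - (1)·0.200) / (7) = -1.221
  x_3 = (8 - (-4)·-0.745 - (-3)·-1.221 - (4)·0.200) / (14) = 0.040
  x_4 = (5 - (4)·-0.745 - (3)·-1.221 - (2)·0.040) / (13) = 0.889
Iteration 2:
  x_1 = (-8 - (2)·-1.221 - (1)·0.040 - (4)·0.889) / (11) = -0.832
  x_2 = (-2 - (-1)·-0.832 - (-4)·0.040 - (1)·0.889) / (7) = -0.509
  x_3 = (8 - (-4)·-0.832 - (-3)·-0.509 - (4)·0.889) / (14) = -0.029
  x_4 = (5 - (4)·-0.832 - (3)·-0.509 - (2)·-0.029) / (13) = 0.763
Change: (-0.087, 0.712, -0.069, -0.126) → max |·| = 0.712

0.712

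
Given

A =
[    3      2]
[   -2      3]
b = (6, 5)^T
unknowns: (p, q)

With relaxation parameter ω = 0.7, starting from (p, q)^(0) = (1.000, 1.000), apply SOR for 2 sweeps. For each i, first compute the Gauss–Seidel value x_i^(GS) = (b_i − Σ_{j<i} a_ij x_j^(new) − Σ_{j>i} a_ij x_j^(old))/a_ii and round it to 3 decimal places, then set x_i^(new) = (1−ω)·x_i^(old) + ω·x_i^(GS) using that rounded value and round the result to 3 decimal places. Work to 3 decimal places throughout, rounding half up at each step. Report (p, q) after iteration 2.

(0.817, 2.160)

Iteration 1:
  p: GS value = (6 - (2)·1.000) / (3) = 1.333;  p ← (1−ω)·1.000 + ω·1.333 = 1.233
  q: GS value = (5 - (-2)·1.233) / (3) = 2.489;  q ← (1−ω)·1.000 + ω·2.489 = 2.042
Iteration 2:
  p: GS value = (6 - (2)·2.042) / (3) = 0.639;  p ← (1−ω)·1.233 + ω·0.639 = 0.817
  q: GS value = (5 - (-2)·0.817) / (3) = 2.211;  q ← (1−ω)·2.042 + ω·2.211 = 2.160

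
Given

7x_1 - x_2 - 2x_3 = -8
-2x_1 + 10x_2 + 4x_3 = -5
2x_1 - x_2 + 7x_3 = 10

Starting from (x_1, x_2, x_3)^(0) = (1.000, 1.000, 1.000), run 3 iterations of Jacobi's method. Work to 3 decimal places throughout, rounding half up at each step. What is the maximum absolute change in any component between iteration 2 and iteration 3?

0.131

Iteration 1:
  x_1 = (-8 - (-1)·1.000 - (-2)·1.000) / (7) = -0.714
  x_2 = (-5 - (-2)·1.000 - (4)·1.000) / (10) = -0.700
  x_3 = (10 - (2)·1.000 - (-1)·1.000) / (7) = 1.286
Iteration 2:
  x_1 = (-8 - (-1)·-0.700 - (-2)·1.286) / (7) = -0.875
  x_2 = (-5 - (-2)·-0.714 - (4)·1.286) / (10) = -1.157
  x_3 = (10 - (2)·-0.714 - (-1)·-0.700) / (7) = 1.533
Iteration 3:
  x_1 = (-8 - (-1)·-1.157 - (-2)·1.533) / (7) = -0.870
  x_2 = (-5 - (-2)·-0.875 - (4)·1.533) / (10) = -1.288
  x_3 = (10 - (2)·-0.875 - (-1)·-1.157) / (7) = 1.513
Change: (0.005, -0.131, -0.020) → max |·| = 0.131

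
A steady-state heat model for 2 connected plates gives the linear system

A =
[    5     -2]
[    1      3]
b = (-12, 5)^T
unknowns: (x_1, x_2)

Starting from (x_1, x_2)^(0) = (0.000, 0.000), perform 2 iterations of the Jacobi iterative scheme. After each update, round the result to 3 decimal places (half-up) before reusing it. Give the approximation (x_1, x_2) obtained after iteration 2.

(-1.733, 2.467)

Iteration 1:
  x_1 = (-12 - (-2)·0.000) / (5) = -2.400
  x_2 = (5 - (1)·0.000) / (3) = 1.667
Iteration 2:
  x_1 = (-12 - (-2)·1.667) / (5) = -1.733
  x_2 = (5 - (1)·-2.400) / (3) = 2.467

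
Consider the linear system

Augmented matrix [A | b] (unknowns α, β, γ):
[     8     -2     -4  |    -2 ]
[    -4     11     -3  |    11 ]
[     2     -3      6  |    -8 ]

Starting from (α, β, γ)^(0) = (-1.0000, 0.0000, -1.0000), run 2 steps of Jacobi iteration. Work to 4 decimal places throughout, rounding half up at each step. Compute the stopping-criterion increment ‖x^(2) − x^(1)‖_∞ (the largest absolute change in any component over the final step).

0.0985

Iteration 1:
  α = (-2 - (-2)·0.0000 - (-4)·-1.0000) / (8) = -0.7500
  β = (11 - (-4)·-1.0000 - (-3)·-1.0000) / (11) = 0.3636
  γ = (-8 - (2)·-1.0000 - (-3)·0.0000) / (6) = -1.0000
Iteration 2:
  α = (-2 - (-2)·0.3636 - (-4)·-1.0000) / (8) = -0.6591
  β = (11 - (-4)·-0.7500 - (-3)·-1.0000) / (11) = 0.4545
  γ = (-8 - (2)·-0.7500 - (-3)·0.3636) / (6) = -0.9015
Change: (0.0909, 0.0909, 0.0985) → max |·| = 0.0985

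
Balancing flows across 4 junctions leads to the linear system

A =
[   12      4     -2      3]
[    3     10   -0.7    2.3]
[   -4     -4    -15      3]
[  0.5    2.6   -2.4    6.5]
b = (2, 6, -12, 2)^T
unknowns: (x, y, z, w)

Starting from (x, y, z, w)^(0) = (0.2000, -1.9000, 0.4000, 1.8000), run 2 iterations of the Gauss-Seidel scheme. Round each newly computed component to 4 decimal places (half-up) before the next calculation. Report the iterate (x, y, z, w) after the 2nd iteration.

(0.1532, 0.4835, 0.7539, 0.3809)

Iteration 1:
  x = (2 - (4)·-1.9000 - (-2)·0.4000 - (3)·1.8000) / (12) = 0.4167
  y = (6 - (3)·0.4167 - (-0.7)·0.4000 - (2.3)·1.8000) / (10) = 0.0890
  z = (-12 - (-4)·0.4167 - (-4)·0.0890 - (3)·1.8000) / (-15) = 1.0251
  w = (2 - (0.5)·0.4167 - (2.6)·0.0890 - (-2.4)·1.0251) / (6.5) = 0.6185
Iteration 2:
  x = (2 - (4)·0.0890 - (-2)·1.0251 - (3)·0.6185) / (12) = 0.1532
  y = (6 - (3)·0.1532 - (-0.7)·1.0251 - (2.3)·0.6185) / (10) = 0.4835
  z = (-12 - (-4)·0.1532 - (-4)·0.4835 - (3)·0.6185) / (-15) = 0.7539
  w = (2 - (0.5)·0.1532 - (2.6)·0.4835 - (-2.4)·0.7539) / (6.5) = 0.3809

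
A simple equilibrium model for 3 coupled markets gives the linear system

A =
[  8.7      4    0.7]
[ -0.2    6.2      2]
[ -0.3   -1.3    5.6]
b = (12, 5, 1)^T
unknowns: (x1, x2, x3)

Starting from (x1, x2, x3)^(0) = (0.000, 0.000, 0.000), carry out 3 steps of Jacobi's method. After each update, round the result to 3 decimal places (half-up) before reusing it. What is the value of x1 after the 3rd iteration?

0.979

Iteration 1:
  x1 = (12 - (4)·0.000 - (0.7)·0.000) / (8.7) = 1.379
  x2 = (5 - (-0.2)·0.000 - (2)·0.000) / (6.2) = 0.806
  x3 = (1 - (-0.3)·0.000 - (-1.3)·0.000) / (5.6) = 0.179
Iteration 2:
  x1 = (12 - (4)·0.806 - (0.7)·0.179) / (8.7) = 0.994
  x2 = (5 - (-0.2)·1.379 - (2)·0.179) / (6.2) = 0.793
  x3 = (1 - (-0.3)·1.379 - (-1.3)·0.806) / (5.6) = 0.440
Iteration 3:
  x1 = (12 - (4)·0.793 - (0.7)·0.440) / (8.7) = 0.979
  x2 = (5 - (-0.2)·0.994 - (2)·0.440) / (6.2) = 0.697
  x3 = (1 - (-0.3)·0.994 - (-1.3)·0.793) / (5.6) = 0.416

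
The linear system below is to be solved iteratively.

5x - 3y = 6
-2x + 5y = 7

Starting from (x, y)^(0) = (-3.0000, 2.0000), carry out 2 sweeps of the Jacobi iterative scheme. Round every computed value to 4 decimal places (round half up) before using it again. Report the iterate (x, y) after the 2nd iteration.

Iteration 1:
  x = (6 - (-3)·2.0000) / (5) = 2.4000
  y = (7 - (-2)·-3.0000) / (5) = 0.2000
Iteration 2:
  x = (6 - (-3)·0.2000) / (5) = 1.3200
  y = (7 - (-2)·2.4000) / (5) = 2.3600

(1.3200, 2.3600)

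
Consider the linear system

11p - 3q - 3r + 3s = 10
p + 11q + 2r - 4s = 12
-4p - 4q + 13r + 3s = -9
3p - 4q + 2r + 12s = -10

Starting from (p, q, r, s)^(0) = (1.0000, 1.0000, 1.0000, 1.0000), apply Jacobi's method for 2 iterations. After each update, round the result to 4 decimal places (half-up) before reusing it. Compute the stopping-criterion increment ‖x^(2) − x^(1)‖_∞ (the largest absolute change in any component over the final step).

Iteration 1:
  p = (10 - (-3)·1.0000 - (-3)·1.0000 - (3)·1.0000) / (11) = 1.1818
  q = (12 - (1)·1.0000 - (2)·1.0000 - (-4)·1.0000) / (11) = 1.1818
  r = (-9 - (-4)·1.0000 - (-4)·1.0000 - (3)·1.0000) / (13) = -0.3077
  s = (-10 - (3)·1.0000 - (-4)·1.0000 - (2)·1.0000) / (12) = -0.9167
Iteration 2:
  p = (10 - (-3)·1.1818 - (-3)·-0.3077 - (3)·-0.9167) / (11) = 1.3975
  q = (12 - (1)·1.1818 - (2)·-0.3077 - (-4)·-0.9167) / (11) = 0.7061
  r = (-9 - (-4)·1.1818 - (-4)·1.1818 - (3)·-0.9167) / (13) = 0.2465
  s = (-10 - (3)·1.1818 - (-4)·1.1818 - (2)·-0.3077) / (12) = -0.6836
Change: (0.2157, -0.4757, 0.5542, 0.2331) → max |·| = 0.5542

0.5542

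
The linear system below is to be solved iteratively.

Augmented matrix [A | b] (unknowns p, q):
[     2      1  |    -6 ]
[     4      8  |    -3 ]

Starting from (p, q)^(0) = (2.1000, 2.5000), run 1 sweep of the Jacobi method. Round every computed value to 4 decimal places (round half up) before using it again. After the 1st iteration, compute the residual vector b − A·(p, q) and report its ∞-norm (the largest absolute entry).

Iteration 1:
  p = (-6 - (1)·2.5000) / (2) = -4.2500
  q = (-3 - (4)·2.1000) / (8) = -1.4250
Residual b − A·x = (3.9250, 25.4000); ∞-norm = 25.4000

25.4000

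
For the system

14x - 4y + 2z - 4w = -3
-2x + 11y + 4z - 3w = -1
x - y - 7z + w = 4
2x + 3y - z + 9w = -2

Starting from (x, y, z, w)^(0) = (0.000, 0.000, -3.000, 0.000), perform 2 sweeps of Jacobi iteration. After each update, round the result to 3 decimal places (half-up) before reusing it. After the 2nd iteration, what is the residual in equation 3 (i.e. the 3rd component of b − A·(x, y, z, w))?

Iteration 1:
  x = (-3 - (-4)·0.000 - (2)·-3.000 - (-4)·0.000) / (14) = 0.214
  y = (-1 - (-2)·0.000 - (4)·-3.000 - (-3)·0.000) / (11) = 1.000
  z = (4 - (1)·0.000 - (-1)·0.000 - (1)·0.000) / (-7) = -0.571
  w = (-2 - (2)·0.000 - (3)·0.000 - (-1)·-3.000) / (9) = -0.556
Iteration 2:
  x = (-3 - (-4)·1.000 - (2)·-0.571 - (-4)·-0.556) / (14) = -0.006
  y = (-1 - (-2)·0.214 - (4)·-0.571 - (-3)·-0.556) / (11) = 0.004
  z = (4 - (1)·0.214 - (-1)·1.000 - (1)·-0.556) / (-7) = -0.763
  w = (-2 - (2)·0.214 - (3)·1.000 - (-1)·-0.571) / (9) = -0.667
Residual b − A·x = (-4.042, -0.005, -0.664, 3.240)

-0.664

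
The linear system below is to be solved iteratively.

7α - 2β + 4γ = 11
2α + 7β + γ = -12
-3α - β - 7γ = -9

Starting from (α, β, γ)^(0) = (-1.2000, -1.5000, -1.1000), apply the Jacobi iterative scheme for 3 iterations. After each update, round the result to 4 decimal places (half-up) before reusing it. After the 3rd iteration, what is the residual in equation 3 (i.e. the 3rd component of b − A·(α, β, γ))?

1.8166

Iteration 1:
  α = (11 - (-2)·-1.5000 - (4)·-1.1000) / (7) = 1.7714
  β = (-12 - (2)·-1.2000 - (1)·-1.1000) / (7) = -1.2143
  γ = (-9 - (-3)·-1.2000 - (-1)·-1.5000) / (-7) = 2.0143
Iteration 2:
  α = (11 - (-2)·-1.2143 - (4)·2.0143) / (7) = 0.0735
  β = (-12 - (2)·1.7714 - (1)·2.0143) / (7) = -2.5082
  γ = (-9 - (-3)·1.7714 - (-1)·-1.2143) / (-7) = 0.7000
Iteration 3:
  α = (11 - (-2)·-2.5082 - (4)·0.7000) / (7) = 0.4548
  β = (-12 - (2)·0.0735 - (1)·0.7000) / (7) = -1.8353
  γ = (-9 - (-3)·0.0735 - (-1)·-2.5082) / (-7) = 1.6125
Residual b − A·x = (-2.3042, -1.6750, 1.8166)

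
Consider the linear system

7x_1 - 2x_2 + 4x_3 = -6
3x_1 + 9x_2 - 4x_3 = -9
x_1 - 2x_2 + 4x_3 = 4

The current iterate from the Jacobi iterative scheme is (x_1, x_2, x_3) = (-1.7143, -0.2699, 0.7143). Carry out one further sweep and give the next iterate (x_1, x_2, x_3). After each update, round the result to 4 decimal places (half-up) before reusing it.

(-1.3424, -0.1111, 1.2936)

One sweep:
  x_1 = (-6 - (-2)·-0.2699 - (4)·0.7143) / (7) = -1.3424
  x_2 = (-9 - (3)·-1.7143 - (-4)·0.7143) / (9) = -0.1111
  x_3 = (4 - (1)·-1.7143 - (-2)·-0.2699) / (4) = 1.2936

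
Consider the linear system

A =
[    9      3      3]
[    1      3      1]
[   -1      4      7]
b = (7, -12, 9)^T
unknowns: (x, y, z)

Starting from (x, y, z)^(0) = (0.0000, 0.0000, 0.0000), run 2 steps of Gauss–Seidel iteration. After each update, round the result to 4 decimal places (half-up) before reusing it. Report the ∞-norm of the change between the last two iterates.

Iteration 1:
  x = (7 - (3)·0.0000 - (3)·0.0000) / (9) = 0.7778
  y = (-12 - (1)·0.7778 - (1)·0.0000) / (3) = -4.2593
  z = (9 - (-1)·0.7778 - (4)·-4.2593) / (7) = 3.8307
Iteration 2:
  x = (7 - (3)·-4.2593 - (3)·3.8307) / (9) = 0.9206
  y = (-12 - (1)·0.9206 - (1)·3.8307) / (3) = -5.5838
  z = (9 - (-1)·0.9206 - (4)·-5.5838) / (7) = 4.6080
Change: (0.1428, -1.3245, 0.7773) → max |·| = 1.3245

1.3245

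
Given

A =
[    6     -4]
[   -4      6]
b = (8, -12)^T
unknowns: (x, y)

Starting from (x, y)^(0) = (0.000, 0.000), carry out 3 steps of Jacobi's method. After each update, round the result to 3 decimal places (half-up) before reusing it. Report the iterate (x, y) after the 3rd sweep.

(0.593, -2.000)

Iteration 1:
  x = (8 - (-4)·0.000) / (6) = 1.333
  y = (-12 - (-4)·0.000) / (6) = -2.000
Iteration 2:
  x = (8 - (-4)·-2.000) / (6) = 0.000
  y = (-12 - (-4)·1.333) / (6) = -1.111
Iteration 3:
  x = (8 - (-4)·-1.111) / (6) = 0.593
  y = (-12 - (-4)·0.000) / (6) = -2.000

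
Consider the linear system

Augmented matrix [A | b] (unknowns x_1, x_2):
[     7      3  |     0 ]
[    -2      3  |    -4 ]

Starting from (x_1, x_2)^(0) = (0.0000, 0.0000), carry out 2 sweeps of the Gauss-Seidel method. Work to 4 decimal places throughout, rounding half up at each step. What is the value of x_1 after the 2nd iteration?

Iteration 1:
  x_1 = (0 - (3)·0.0000) / (7) = 0.0000
  x_2 = (-4 - (-2)·0.0000) / (3) = -1.3333
Iteration 2:
  x_1 = (0 - (3)·-1.3333) / (7) = 0.5714
  x_2 = (-4 - (-2)·0.5714) / (3) = -0.9524

0.5714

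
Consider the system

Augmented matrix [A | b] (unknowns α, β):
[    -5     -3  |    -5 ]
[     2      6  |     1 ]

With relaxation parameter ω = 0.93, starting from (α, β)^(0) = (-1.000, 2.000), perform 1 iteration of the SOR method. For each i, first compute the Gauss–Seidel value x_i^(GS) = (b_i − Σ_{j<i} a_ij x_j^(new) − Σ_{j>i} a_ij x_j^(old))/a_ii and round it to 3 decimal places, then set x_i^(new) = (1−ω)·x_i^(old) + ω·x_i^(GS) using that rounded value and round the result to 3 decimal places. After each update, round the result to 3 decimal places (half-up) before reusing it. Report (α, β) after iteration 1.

(-0.256, 0.374)

Iteration 1:
  α: GS value = (-5 - (-3)·2.000) / (-5) = -0.200;  α ← (1−ω)·-1.000 + ω·-0.200 = -0.256
  β: GS value = (1 - (2)·-0.256) / (6) = 0.252;  β ← (1−ω)·2.000 + ω·0.252 = 0.374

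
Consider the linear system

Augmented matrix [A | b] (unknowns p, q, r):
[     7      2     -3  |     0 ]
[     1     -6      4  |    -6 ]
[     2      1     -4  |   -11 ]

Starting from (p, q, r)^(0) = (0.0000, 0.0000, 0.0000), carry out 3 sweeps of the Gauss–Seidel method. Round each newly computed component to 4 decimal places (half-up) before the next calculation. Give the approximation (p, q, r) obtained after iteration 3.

(0.8274, 3.8324, 4.1218)

Iteration 1:
  p = (0 - (2)·0.0000 - (-3)·0.0000) / (7) = 0.0000
  q = (-6 - (1)·0.0000 - (4)·0.0000) / (-6) = 1.0000
  r = (-11 - (2)·0.0000 - (1)·1.0000) / (-4) = 3.0000
Iteration 2:
  p = (0 - (2)·1.0000 - (-3)·3.0000) / (7) = 1.0000
  q = (-6 - (1)·1.0000 - (4)·3.0000) / (-6) = 3.1667
  r = (-11 - (2)·1.0000 - (1)·3.1667) / (-4) = 4.0417
Iteration 3:
  p = (0 - (2)·3.1667 - (-3)·4.0417) / (7) = 0.8274
  q = (-6 - (1)·0.8274 - (4)·4.0417) / (-6) = 3.8324
  r = (-11 - (2)·0.8274 - (1)·3.8324) / (-4) = 4.1218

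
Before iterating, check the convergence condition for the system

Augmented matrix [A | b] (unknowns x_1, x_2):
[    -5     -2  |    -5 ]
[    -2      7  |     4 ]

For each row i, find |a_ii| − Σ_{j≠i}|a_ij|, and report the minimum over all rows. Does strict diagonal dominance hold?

row 1: |-5| − (2) = 3
row 2: |7| − (2) = 5
minimum over rows = 3 → strictly diagonally dominant (convergence guaranteed)

3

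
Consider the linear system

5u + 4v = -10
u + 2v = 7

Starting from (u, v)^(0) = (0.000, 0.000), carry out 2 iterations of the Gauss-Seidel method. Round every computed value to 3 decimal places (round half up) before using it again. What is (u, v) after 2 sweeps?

Iteration 1:
  u = (-10 - (4)·0.000) / (5) = -2.000
  v = (7 - (1)·-2.000) / (2) = 4.500
Iteration 2:
  u = (-10 - (4)·4.500) / (5) = -5.600
  v = (7 - (1)·-5.600) / (2) = 6.300

(-5.600, 6.300)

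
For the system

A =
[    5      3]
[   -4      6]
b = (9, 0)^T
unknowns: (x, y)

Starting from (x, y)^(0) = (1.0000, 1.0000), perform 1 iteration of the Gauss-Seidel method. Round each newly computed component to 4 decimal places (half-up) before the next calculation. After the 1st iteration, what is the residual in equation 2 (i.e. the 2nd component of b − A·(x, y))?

0.0000

Iteration 1:
  x = (9 - (3)·1.0000) / (5) = 1.2000
  y = (0 - (-4)·1.2000) / (6) = 0.8000
Residual b − A·x = (0.6000, 0.0000)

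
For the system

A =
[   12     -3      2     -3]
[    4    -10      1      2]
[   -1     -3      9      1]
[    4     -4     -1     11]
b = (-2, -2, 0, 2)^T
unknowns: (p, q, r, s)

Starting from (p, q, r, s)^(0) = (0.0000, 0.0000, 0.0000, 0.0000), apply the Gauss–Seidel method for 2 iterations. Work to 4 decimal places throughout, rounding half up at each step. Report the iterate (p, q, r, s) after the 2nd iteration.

Iteration 1:
  p = (-2 - (-3)·0.0000 - (2)·0.0000 - (-3)·0.0000) / (12) = -0.1667
  q = (-2 - (4)·-0.1667 - (1)·0.0000 - (2)·0.0000) / (-10) = 0.1333
  r = (0 - (-1)·-0.1667 - (-3)·0.1333 - (1)·0.0000) / (9) = 0.0259
  s = (2 - (4)·-0.1667 - (-4)·0.1333 - (-1)·0.0259) / (11) = 0.2933
Iteration 2:
  p = (-2 - (-3)·0.1333 - (2)·0.0259 - (-3)·0.2933) / (12) = -0.0643
  q = (-2 - (4)·-0.0643 - (1)·0.0259 - (2)·0.2933) / (-10) = 0.2355
  r = (0 - (-1)·-0.0643 - (-3)·0.2355 - (1)·0.2933) / (9) = 0.0388
  s = (2 - (4)·-0.0643 - (-4)·0.2355 - (-1)·0.0388) / (11) = 0.2944

(-0.0643, 0.2355, 0.0388, 0.2944)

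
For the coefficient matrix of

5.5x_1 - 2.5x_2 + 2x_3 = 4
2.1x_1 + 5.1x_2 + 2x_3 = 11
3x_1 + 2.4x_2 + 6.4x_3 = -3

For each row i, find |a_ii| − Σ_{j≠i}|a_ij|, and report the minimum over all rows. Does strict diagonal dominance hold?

row 1: |5.5| − (2.5+2) = 1
row 2: |5.1| − (2.1+2) = 1
row 3: |6.4| − (3+2.4) = 1
minimum over rows = 1 → strictly diagonally dominant (convergence guaranteed)

1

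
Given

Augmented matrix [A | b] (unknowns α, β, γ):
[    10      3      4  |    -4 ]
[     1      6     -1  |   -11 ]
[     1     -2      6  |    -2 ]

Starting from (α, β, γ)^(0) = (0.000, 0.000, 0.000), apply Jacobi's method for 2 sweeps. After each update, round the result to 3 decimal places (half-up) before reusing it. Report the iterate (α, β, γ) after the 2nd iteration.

(0.283, -1.822, -0.878)

Iteration 1:
  α = (-4 - (3)·0.000 - (4)·0.000) / (10) = -0.400
  β = (-11 - (1)·0.000 - (-1)·0.000) / (6) = -1.833
  γ = (-2 - (1)·0.000 - (-2)·0.000) / (6) = -0.333
Iteration 2:
  α = (-4 - (3)·-1.833 - (4)·-0.333) / (10) = 0.283
  β = (-11 - (1)·-0.400 - (-1)·-0.333) / (6) = -1.822
  γ = (-2 - (1)·-0.400 - (-2)·-1.833) / (6) = -0.878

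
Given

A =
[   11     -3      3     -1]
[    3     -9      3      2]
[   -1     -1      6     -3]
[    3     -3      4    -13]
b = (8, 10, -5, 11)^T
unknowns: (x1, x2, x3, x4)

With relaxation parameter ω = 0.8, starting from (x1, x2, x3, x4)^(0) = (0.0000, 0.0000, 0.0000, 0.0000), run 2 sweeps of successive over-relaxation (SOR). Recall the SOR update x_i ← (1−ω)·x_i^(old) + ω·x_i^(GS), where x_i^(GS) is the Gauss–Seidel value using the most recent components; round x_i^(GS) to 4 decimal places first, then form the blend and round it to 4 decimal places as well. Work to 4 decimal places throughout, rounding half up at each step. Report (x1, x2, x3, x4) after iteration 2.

Iteration 1:
  x1: GS value = (8 - (-3)·0.0000 - (3)·0.0000 - (-1)·0.0000) / (11) = 0.7273;  x1 ← (1−ω)·0.0000 + ω·0.7273 = 0.5818
  x2: GS value = (10 - (3)·0.5818 - (3)·0.0000 - (2)·0.0000) / (-9) = -0.9172;  x2 ← (1−ω)·0.0000 + ω·-0.9172 = -0.7338
  x3: GS value = (-5 - (-1)·0.5818 - (-1)·-0.7338 - (-3)·0.0000) / (6) = -0.8587;  x3 ← (1−ω)·0.0000 + ω·-0.8587 = -0.6870
  x4: GS value = (11 - (3)·0.5818 - (-3)·-0.7338 - (4)·-0.6870) / (-13) = -0.7539;  x4 ← (1−ω)·0.0000 + ω·-0.7539 = -0.6031
Iteration 2:
  x1: GS value = (8 - (-3)·-0.7338 - (3)·-0.6870 - (-1)·-0.6031) / (11) = 0.6597;  x1 ← (1−ω)·0.5818 + ω·0.6597 = 0.6441
  x2: GS value = (10 - (3)·0.6441 - (3)·-0.6870 - (2)·-0.6031) / (-9) = -1.2594;  x2 ← (1−ω)·-0.7338 + ω·-1.2594 = -1.1543
  x3: GS value = (-5 - (-1)·0.6441 - (-1)·-1.1543 - (-3)·-0.6031) / (6) = -1.2199;  x3 ← (1−ω)·-0.6870 + ω·-1.2199 = -1.1133
  x4: GS value = (11 - (3)·0.6441 - (-3)·-1.1543 - (4)·-1.1133) / (-13) = -0.7737;  x4 ← (1−ω)·-0.6031 + ω·-0.7737 = -0.7396

(0.6441, -1.1543, -1.1133, -0.7396)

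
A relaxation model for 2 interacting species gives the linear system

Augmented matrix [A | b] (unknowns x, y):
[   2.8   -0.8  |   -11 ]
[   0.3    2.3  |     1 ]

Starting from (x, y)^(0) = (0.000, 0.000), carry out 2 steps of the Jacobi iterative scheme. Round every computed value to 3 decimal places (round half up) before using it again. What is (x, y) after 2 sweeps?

(-3.804, 0.947)

Iteration 1:
  x = (-11 - (-0.8)·0.000) / (2.8) = -3.929
  y = (1 - (0.3)·0.000) / (2.3) = 0.435
Iteration 2:
  x = (-11 - (-0.8)·0.435) / (2.8) = -3.804
  y = (1 - (0.3)·-3.929) / (2.3) = 0.947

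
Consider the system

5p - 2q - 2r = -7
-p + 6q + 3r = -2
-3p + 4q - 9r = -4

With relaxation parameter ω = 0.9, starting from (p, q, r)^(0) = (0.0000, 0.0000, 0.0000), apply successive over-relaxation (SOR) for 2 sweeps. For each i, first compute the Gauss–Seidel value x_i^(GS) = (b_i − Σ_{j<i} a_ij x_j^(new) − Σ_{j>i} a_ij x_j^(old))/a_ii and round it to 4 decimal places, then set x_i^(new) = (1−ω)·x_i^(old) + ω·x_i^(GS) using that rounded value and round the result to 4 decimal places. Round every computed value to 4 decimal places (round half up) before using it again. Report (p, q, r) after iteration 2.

Iteration 1:
  p: GS value = (-7 - (-2)·0.0000 - (-2)·0.0000) / (5) = -1.4000;  p ← (1−ω)·0.0000 + ω·-1.4000 = -1.2600
  q: GS value = (-2 - (-1)·-1.2600 - (3)·0.0000) / (6) = -0.5433;  q ← (1−ω)·0.0000 + ω·-0.5433 = -0.4890
  r: GS value = (-4 - (-3)·-1.2600 - (4)·-0.4890) / (-9) = 0.6471;  r ← (1−ω)·0.0000 + ω·0.6471 = 0.5824
Iteration 2:
  p: GS value = (-7 - (-2)·-0.4890 - (-2)·0.5824) / (5) = -1.3626;  p ← (1−ω)·-1.2600 + ω·-1.3626 = -1.3523
  q: GS value = (-2 - (-1)·-1.3523 - (3)·0.5824) / (6) = -0.8499;  q ← (1−ω)·-0.4890 + ω·-0.8499 = -0.8138
  r: GS value = (-4 - (-3)·-1.3523 - (4)·-0.8138) / (-9) = 0.5335;  r ← (1−ω)·0.5824 + ω·0.5335 = 0.5384

(-1.3523, -0.8138, 0.5384)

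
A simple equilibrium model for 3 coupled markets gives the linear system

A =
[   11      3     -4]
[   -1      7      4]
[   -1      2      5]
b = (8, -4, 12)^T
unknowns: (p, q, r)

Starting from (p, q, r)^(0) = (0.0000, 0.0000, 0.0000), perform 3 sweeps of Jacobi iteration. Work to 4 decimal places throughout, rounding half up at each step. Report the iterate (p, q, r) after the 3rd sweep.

Iteration 1:
  p = (8 - (3)·0.0000 - (-4)·0.0000) / (11) = 0.7273
  q = (-4 - (-1)·0.0000 - (4)·0.0000) / (7) = -0.5714
  r = (12 - (-1)·0.0000 - (2)·0.0000) / (5) = 2.4000
Iteration 2:
  p = (8 - (3)·-0.5714 - (-4)·2.4000) / (11) = 1.7558
  q = (-4 - (-1)·0.7273 - (4)·2.4000) / (7) = -1.8390
  r = (12 - (-1)·0.7273 - (2)·-0.5714) / (5) = 2.7740
Iteration 3:
  p = (8 - (3)·-1.8390 - (-4)·2.7740) / (11) = 2.2375
  q = (-4 - (-1)·1.7558 - (4)·2.7740) / (7) = -1.9057
  r = (12 - (-1)·1.7558 - (2)·-1.8390) / (5) = 3.4868

(2.2375, -1.9057, 3.4868)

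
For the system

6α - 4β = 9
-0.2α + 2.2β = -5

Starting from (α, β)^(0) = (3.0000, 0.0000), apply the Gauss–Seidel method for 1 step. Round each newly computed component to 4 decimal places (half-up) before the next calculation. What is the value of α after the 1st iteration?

1.5000

Iteration 1:
  α = (9 - (-4)·0.0000) / (6) = 1.5000
  β = (-5 - (-0.2)·1.5000) / (2.2) = -2.1364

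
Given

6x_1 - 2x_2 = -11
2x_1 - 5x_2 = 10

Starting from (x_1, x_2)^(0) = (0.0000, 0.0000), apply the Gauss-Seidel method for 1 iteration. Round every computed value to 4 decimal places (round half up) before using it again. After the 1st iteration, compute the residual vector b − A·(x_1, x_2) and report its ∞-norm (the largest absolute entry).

5.4668

Iteration 1:
  x_1 = (-11 - (-2)·0.0000) / (6) = -1.8333
  x_2 = (10 - (2)·-1.8333) / (-5) = -2.7333
Residual b − A·x = (-5.4668, 0.0001); ∞-norm = 5.4668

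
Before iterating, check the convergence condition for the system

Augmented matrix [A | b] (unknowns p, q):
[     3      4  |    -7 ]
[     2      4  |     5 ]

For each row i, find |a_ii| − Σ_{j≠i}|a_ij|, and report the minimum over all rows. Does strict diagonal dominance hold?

row 1: |3| − (4) = -1
row 2: |4| − (2) = 2
minimum over rows = -1 → not strictly diagonally dominant

-1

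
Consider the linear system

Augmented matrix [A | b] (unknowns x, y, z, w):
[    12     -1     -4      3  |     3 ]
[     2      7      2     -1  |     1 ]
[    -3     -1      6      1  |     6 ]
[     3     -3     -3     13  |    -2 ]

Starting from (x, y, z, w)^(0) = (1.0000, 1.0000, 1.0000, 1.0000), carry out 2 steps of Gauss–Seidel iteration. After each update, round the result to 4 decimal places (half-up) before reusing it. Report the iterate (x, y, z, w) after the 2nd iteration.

Iteration 1:
  x = (3 - (-1)·1.0000 - (-4)·1.0000 - (3)·1.0000) / (12) = 0.4167
  y = (1 - (2)·0.4167 - (2)·1.0000 - (-1)·1.0000) / (7) = -0.1191
  z = (6 - (-3)·0.4167 - (-1)·-0.1191 - (1)·1.0000) / (6) = 1.0218
  w = (-2 - (3)·0.4167 - (-3)·-0.1191 - (-3)·1.0218) / (13) = -0.0417
Iteration 2:
  x = (3 - (-1)·-0.1191 - (-4)·1.0218 - (3)·-0.0417) / (12) = 0.5911
  y = (1 - (2)·0.5911 - (2)·1.0218 - (-1)·-0.0417) / (7) = -0.3239
  z = (6 - (-3)·0.5911 - (-1)·-0.3239 - (1)·-0.0417) / (6) = 1.2485
  w = (-2 - (3)·0.5911 - (-3)·-0.3239 - (-3)·1.2485) / (13) = -0.0769

(0.5911, -0.3239, 1.2485, -0.0769)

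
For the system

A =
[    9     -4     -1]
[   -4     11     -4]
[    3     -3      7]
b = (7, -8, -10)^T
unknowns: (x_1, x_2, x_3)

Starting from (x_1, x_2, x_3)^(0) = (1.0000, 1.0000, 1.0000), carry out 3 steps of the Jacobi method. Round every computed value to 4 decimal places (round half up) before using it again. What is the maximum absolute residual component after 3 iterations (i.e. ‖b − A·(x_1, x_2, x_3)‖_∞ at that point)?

1.8905

Iteration 1:
  x_1 = (7 - (-4)·1.0000 - (-1)·1.0000) / (9) = 1.3333
  x_2 = (-8 - (-4)·1.0000 - (-4)·1.0000) / (11) = 0.0000
  x_3 = (-10 - (3)·1.0000 - (-3)·1.0000) / (7) = -1.4286
Iteration 2:
  x_1 = (7 - (-4)·0.0000 - (-1)·-1.4286) / (9) = 0.6190
  x_2 = (-8 - (-4)·1.3333 - (-4)·-1.4286) / (11) = -0.7619
  x_3 = (-10 - (3)·1.3333 - (-3)·0.0000) / (7) = -2.0000
Iteration 3:
  x_1 = (7 - (-4)·-0.7619 - (-1)·-2.0000) / (9) = 0.2169
  x_2 = (-8 - (-4)·0.6190 - (-4)·-2.0000) / (11) = -1.2295
  x_3 = (-10 - (3)·0.6190 - (-3)·-0.7619) / (7) = -2.0204
Residual b − A·x = (-1.8905, -1.6895, -0.1964); ∞-norm = 1.8905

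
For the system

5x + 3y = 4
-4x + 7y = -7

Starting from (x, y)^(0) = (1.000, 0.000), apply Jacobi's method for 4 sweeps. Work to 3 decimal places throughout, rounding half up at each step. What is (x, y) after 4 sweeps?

Iteration 1:
  x = (4 - (3)·0.000) / (5) = 0.800
  y = (-7 - (-4)·1.000) / (7) = -0.429
Iteration 2:
  x = (4 - (3)·-0.429) / (5) = 1.057
  y = (-7 - (-4)·0.800) / (7) = -0.543
Iteration 3:
  x = (4 - (3)·-0.543) / (5) = 1.126
  y = (-7 - (-4)·1.057) / (7) = -0.396
Iteration 4:
  x = (4 - (3)·-0.396) / (5) = 1.038
  y = (-7 - (-4)·1.126) / (7) = -0.357

(1.038, -0.357)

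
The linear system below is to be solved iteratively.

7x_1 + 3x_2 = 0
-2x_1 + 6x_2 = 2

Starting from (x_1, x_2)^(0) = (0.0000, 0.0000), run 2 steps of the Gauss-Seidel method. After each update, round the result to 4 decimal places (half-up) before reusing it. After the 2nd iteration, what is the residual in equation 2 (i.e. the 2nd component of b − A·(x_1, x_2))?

0.0002

Iteration 1:
  x_1 = (0 - (3)·0.0000) / (7) = 0.0000
  x_2 = (2 - (-2)·0.0000) / (6) = 0.3333
Iteration 2:
  x_1 = (0 - (3)·0.3333) / (7) = -0.1428
  x_2 = (2 - (-2)·-0.1428) / (6) = 0.2857
Residual b − A·x = (0.1425, 0.0002)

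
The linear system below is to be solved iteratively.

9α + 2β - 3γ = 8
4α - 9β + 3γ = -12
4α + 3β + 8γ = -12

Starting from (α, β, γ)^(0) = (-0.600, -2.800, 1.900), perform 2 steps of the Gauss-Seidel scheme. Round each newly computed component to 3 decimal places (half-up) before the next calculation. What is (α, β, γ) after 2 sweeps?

Iteration 1:
  α = (8 - (2)·-2.800 - (-3)·1.900) / (9) = 2.144
  β = (-12 - (4)·2.144 - (3)·1.900) / (-9) = 2.920
  γ = (-12 - (4)·2.144 - (3)·2.920) / (8) = -3.667
Iteration 2:
  α = (8 - (2)·2.920 - (-3)·-3.667) / (9) = -0.982
  β = (-12 - (4)·-0.982 - (3)·-3.667) / (-9) = -0.325
  γ = (-12 - (4)·-0.982 - (3)·-0.325) / (8) = -0.887

(-0.982, -0.325, -0.887)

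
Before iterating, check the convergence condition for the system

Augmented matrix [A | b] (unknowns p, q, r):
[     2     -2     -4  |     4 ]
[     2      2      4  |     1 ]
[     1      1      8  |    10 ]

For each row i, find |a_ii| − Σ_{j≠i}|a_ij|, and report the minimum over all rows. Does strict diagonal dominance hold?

-4

row 1: |2| − (2+4) = -4
row 2: |2| − (2+4) = -4
row 3: |8| − (1+1) = 6
minimum over rows = -4 → not strictly diagonally dominant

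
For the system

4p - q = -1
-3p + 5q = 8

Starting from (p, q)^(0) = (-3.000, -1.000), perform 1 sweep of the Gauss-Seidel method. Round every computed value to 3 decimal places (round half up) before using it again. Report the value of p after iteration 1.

-0.500

Iteration 1:
  p = (-1 - (-1)·-1.000) / (4) = -0.500
  q = (8 - (-3)·-0.500) / (5) = 1.300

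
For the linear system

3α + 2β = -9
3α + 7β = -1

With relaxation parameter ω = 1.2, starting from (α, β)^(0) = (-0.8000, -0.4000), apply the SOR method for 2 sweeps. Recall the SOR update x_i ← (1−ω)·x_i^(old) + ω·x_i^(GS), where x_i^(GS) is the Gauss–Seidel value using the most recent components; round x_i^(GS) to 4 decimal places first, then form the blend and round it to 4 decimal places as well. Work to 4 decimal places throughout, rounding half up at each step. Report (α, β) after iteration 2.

(-4.1866, 1.6790)

Iteration 1:
  α: GS value = (-9 - (2)·-0.4000) / (3) = -2.7333;  α ← (1−ω)·-0.8000 + ω·-2.7333 = -3.1200
  β: GS value = (-1 - (3)·-3.1200) / (7) = 1.1943;  β ← (1−ω)·-0.4000 + ω·1.1943 = 1.5132
Iteration 2:
  α: GS value = (-9 - (2)·1.5132) / (3) = -4.0088;  α ← (1−ω)·-3.1200 + ω·-4.0088 = -4.1866
  β: GS value = (-1 - (3)·-4.1866) / (7) = 1.6514;  β ← (1−ω)·1.5132 + ω·1.6514 = 1.6790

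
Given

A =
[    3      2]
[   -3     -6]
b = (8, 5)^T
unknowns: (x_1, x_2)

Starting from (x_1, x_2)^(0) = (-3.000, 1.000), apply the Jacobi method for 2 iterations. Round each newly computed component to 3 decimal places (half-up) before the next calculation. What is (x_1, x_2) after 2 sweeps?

(2.222, -1.833)

Iteration 1:
  x_1 = (8 - (2)·1.000) / (3) = 2.000
  x_2 = (5 - (-3)·-3.000) / (-6) = 0.667
Iteration 2:
  x_1 = (8 - (2)·0.667) / (3) = 2.222
  x_2 = (5 - (-3)·2.000) / (-6) = -1.833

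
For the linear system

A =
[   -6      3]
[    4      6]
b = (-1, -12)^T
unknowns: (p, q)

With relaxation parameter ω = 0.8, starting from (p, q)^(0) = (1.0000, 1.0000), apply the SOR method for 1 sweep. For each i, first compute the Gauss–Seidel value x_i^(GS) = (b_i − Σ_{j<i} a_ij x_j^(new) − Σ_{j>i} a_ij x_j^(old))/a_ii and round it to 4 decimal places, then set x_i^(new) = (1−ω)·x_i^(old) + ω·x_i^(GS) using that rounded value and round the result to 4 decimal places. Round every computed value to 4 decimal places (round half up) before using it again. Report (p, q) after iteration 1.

(0.7334, -1.7911)

Iteration 1:
  p: GS value = (-1 - (3)·1.0000) / (-6) = 0.6667;  p ← (1−ω)·1.0000 + ω·0.6667 = 0.7334
  q: GS value = (-12 - (4)·0.7334) / (6) = -2.4889;  q ← (1−ω)·1.0000 + ω·-2.4889 = -1.7911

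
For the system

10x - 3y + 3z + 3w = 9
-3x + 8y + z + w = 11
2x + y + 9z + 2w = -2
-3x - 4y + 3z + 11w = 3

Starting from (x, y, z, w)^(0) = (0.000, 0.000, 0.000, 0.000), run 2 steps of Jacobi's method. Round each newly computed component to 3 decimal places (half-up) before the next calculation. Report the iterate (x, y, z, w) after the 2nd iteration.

(1.297, 1.706, -0.636, 1.079)

Iteration 1:
  x = (9 - (-3)·0.000 - (3)·0.000 - (3)·0.000) / (10) = 0.900
  y = (11 - (-3)·0.000 - (1)·0.000 - (1)·0.000) / (8) = 1.375
  z = (-2 - (2)·0.000 - (1)·0.000 - (2)·0.000) / (9) = -0.222
  w = (3 - (-3)·0.000 - (-4)·0.000 - (3)·0.000) / (11) = 0.273
Iteration 2:
  x = (9 - (-3)·1.375 - (3)·-0.222 - (3)·0.273) / (10) = 1.297
  y = (11 - (-3)·0.900 - (1)·-0.222 - (1)·0.273) / (8) = 1.706
  z = (-2 - (2)·0.900 - (1)·1.375 - (2)·0.273) / (9) = -0.636
  w = (3 - (-3)·0.900 - (-4)·1.375 - (3)·-0.222) / (11) = 1.079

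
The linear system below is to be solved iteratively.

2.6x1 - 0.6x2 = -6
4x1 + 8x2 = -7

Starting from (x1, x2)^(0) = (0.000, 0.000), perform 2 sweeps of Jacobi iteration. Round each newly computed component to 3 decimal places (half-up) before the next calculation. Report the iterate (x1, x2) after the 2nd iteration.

Iteration 1:
  x1 = (-6 - (-0.6)·0.000) / (2.6) = -2.308
  x2 = (-7 - (4)·0.000) / (8) = -0.875
Iteration 2:
  x1 = (-6 - (-0.6)·-0.875) / (2.6) = -2.510
  x2 = (-7 - (4)·-2.308) / (8) = 0.279

(-2.510, 0.279)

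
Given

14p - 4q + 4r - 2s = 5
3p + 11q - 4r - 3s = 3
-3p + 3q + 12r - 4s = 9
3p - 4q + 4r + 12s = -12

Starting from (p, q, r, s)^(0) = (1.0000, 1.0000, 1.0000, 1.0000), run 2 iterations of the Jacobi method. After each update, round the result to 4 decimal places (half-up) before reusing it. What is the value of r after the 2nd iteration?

0.2992

Iteration 1:
  p = (5 - (-4)·1.0000 - (4)·1.0000 - (-2)·1.0000) / (14) = 0.5000
  q = (3 - (3)·1.0000 - (-4)·1.0000 - (-3)·1.0000) / (11) = 0.6364
  r = (9 - (-3)·1.0000 - (3)·1.0000 - (-4)·1.0000) / (12) = 1.0833
  s = (-12 - (3)·1.0000 - (-4)·1.0000 - (4)·1.0000) / (12) = -1.2500
Iteration 2:
  p = (5 - (-4)·0.6364 - (4)·1.0833 - (-2)·-1.2500) / (14) = 0.0509
  q = (3 - (3)·0.5000 - (-4)·1.0833 - (-3)·-1.2500) / (11) = 0.1894
  r = (9 - (-3)·0.5000 - (3)·0.6364 - (-4)·-1.2500) / (12) = 0.2992
  s = (-12 - (3)·0.5000 - (-4)·0.6364 - (4)·1.0833) / (12) = -1.2740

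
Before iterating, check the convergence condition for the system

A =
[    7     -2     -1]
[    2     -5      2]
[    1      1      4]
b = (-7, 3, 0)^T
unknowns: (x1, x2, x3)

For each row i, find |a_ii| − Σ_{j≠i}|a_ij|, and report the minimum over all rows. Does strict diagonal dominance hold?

row 1: |7| − (2+1) = 4
row 2: |-5| − (2+2) = 1
row 3: |4| − (1+1) = 2
minimum over rows = 1 → strictly diagonally dominant (convergence guaranteed)

1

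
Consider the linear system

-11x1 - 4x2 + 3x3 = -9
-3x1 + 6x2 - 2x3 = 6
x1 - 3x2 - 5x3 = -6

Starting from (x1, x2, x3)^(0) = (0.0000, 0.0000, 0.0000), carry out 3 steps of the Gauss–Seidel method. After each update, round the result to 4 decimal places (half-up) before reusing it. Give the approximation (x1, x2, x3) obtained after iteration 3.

Iteration 1:
  x1 = (-9 - (-4)·0.0000 - (3)·0.0000) / (-11) = 0.8182
  x2 = (6 - (-3)·0.8182 - (-2)·0.0000) / (6) = 1.4091
  x3 = (-6 - (1)·0.8182 - (-3)·1.4091) / (-5) = 0.5182
Iteration 2:
  x1 = (-9 - (-4)·1.4091 - (3)·0.5182) / (-11) = 0.4471
  x2 = (6 - (-3)·0.4471 - (-2)·0.5182) / (6) = 1.3963
  x3 = (-6 - (1)·0.4471 - (-3)·1.3963) / (-5) = 0.4516
Iteration 3:
  x1 = (-9 - (-4)·1.3963 - (3)·0.4516) / (-11) = 0.4336
  x2 = (6 - (-3)·0.4336 - (-2)·0.4516) / (6) = 1.3673
  x3 = (-6 - (1)·0.4336 - (-3)·1.3673) / (-5) = 0.4663

(0.4336, 1.3673, 0.4663)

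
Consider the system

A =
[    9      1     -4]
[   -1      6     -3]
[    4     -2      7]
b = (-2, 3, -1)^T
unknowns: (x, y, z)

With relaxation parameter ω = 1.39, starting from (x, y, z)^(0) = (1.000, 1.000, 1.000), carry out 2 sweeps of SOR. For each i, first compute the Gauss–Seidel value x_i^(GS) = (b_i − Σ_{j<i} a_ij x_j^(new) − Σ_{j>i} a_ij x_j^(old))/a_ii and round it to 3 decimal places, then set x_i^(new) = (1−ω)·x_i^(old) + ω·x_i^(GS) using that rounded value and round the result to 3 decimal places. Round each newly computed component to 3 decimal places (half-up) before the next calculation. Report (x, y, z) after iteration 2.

Iteration 1:
  x: GS value = (-2 - (1)·1.000 - (-4)·1.000) / (9) = 0.111;  x ← (1−ω)·1.000 + ω·0.111 = -0.236
  y: GS value = (3 - (-1)·-0.236 - (-3)·1.000) / (6) = 0.961;  y ← (1−ω)·1.000 + ω·0.961 = 0.946
  z: GS value = (-1 - (4)·-0.236 - (-2)·0.946) / (7) = 0.262;  z ← (1−ω)·1.000 + ω·0.262 = -0.026
Iteration 2:
  x: GS value = (-2 - (1)·0.946 - (-4)·-0.026) / (9) = -0.339;  x ← (1−ω)·-0.236 + ω·-0.339 = -0.379
  y: GS value = (3 - (-1)·-0.379 - (-3)·-0.026) / (6) = 0.424;  y ← (1−ω)·0.946 + ω·0.424 = 0.220
  z: GS value = (-1 - (4)·-0.379 - (-2)·0.220) / (7) = 0.137;  z ← (1−ω)·-0.026 + ω·0.137 = 0.201

(-0.379, 0.220, 0.201)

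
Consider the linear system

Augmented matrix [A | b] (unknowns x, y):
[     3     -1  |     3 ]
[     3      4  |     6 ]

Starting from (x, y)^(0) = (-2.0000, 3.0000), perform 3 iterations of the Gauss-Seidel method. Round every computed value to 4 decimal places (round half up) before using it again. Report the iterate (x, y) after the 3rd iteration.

Iteration 1:
  x = (3 - (-1)·3.0000) / (3) = 2.0000
  y = (6 - (3)·2.0000) / (4) = 0.0000
Iteration 2:
  x = (3 - (-1)·0.0000) / (3) = 1.0000
  y = (6 - (3)·1.0000) / (4) = 0.7500
Iteration 3:
  x = (3 - (-1)·0.7500) / (3) = 1.2500
  y = (6 - (3)·1.2500) / (4) = 0.5625

(1.2500, 0.5625)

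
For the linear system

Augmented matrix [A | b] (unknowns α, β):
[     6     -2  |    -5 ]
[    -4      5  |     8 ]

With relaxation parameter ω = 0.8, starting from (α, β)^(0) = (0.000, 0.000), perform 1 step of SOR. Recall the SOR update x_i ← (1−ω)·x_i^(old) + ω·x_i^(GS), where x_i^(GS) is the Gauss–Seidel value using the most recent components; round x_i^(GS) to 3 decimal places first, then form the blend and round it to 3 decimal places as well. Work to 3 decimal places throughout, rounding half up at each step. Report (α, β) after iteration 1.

Iteration 1:
  α: GS value = (-5 - (-2)·0.000) / (6) = -0.833;  α ← (1−ω)·0.000 + ω·-0.833 = -0.666
  β: GS value = (8 - (-4)·-0.666) / (5) = 1.067;  β ← (1−ω)·0.000 + ω·1.067 = 0.854

(-0.666, 0.854)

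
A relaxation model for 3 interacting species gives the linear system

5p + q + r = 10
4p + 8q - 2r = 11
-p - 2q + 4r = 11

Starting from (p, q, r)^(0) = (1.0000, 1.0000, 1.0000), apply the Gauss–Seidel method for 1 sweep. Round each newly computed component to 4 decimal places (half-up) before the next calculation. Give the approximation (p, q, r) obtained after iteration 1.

Iteration 1:
  p = (10 - (1)·1.0000 - (1)·1.0000) / (5) = 1.6000
  q = (11 - (4)·1.6000 - (-2)·1.0000) / (8) = 0.8250
  r = (11 - (-1)·1.6000 - (-2)·0.8250) / (4) = 3.5625

(1.6000, 0.8250, 3.5625)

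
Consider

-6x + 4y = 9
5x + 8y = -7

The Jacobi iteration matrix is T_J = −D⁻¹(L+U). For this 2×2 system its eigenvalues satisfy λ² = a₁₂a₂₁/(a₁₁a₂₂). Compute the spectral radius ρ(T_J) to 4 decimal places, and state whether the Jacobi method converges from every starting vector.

a₁₂a₂₁/(a₁₁a₂₂) = (4)·(5) / ((-6)·(8)) = -0.416667
ρ = √|-0.416667| = √0.416667 = 0.6455
ρ < 1, so Jacobi converges

0.6455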